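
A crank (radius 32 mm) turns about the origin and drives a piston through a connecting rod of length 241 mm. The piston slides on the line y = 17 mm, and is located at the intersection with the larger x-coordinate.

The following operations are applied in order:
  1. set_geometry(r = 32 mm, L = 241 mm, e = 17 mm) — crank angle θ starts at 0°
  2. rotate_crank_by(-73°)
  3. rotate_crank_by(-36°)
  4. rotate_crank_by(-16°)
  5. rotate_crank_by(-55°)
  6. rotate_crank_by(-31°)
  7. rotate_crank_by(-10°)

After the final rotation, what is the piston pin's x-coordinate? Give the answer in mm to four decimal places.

216.8162

set_geometry: r = 32 mm, L = 241 mm, e = 17 mm; θ ← 0°
rotate_crank_by(-73°): θ ← 0° -73° = -73°
rotate_crank_by(-36°): θ ← -73° -36° = -109°
rotate_crank_by(-16°): θ ← -109° -16° = -125°
rotate_crank_by(-55°): θ ← -125° -55° = -180°
rotate_crank_by(-31°): θ ← -180° -31° = -211°
rotate_crank_by(-10°): θ ← -211° -10° = -221°
crank pin P = (r cos θ, r sin θ) = (-24.150707, 20.993889)
h = r sin θ − e = 20.993889 − 17 = 3.993889
x = r cos θ + √(L² − h²) = -24.150707 + √(58081.0 − 15.9511) = -24.150707 + 240.966904 = 216.816197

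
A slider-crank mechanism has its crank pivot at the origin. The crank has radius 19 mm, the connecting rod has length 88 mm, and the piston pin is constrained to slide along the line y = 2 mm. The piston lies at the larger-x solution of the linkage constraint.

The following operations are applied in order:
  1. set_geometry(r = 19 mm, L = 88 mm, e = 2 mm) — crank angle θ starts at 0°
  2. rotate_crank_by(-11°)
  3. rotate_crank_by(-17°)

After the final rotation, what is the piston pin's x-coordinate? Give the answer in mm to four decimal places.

set_geometry: r = 19 mm, L = 88 mm, e = 2 mm; θ ← 0°
rotate_crank_by(-11°): θ ← 0° -11° = -11°
rotate_crank_by(-17°): θ ← -11° -17° = -28°
crank pin P = (r cos θ, r sin θ) = (16.776004, -8.919960)
h = r sin θ − e = -8.919960 − 2 = -10.919960
x = r cos θ + √(L² − h²) = 16.776004 + √(7744.0 − 119.2455) = 16.776004 + 87.319840 = 104.095844

104.0958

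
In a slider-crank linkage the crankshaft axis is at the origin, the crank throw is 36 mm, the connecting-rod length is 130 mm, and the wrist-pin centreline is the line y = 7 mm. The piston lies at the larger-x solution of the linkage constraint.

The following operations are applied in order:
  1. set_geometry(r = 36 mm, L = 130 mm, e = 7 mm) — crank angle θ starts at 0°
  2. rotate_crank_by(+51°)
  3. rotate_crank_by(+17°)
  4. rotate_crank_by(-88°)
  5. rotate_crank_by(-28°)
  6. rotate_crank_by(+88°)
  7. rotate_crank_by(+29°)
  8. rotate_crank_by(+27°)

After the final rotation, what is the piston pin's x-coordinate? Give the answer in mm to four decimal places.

123.0061

set_geometry: r = 36 mm, L = 130 mm, e = 7 mm; θ ← 0°
rotate_crank_by(+51°): θ ← 0° +51° = 51°
rotate_crank_by(+17°): θ ← 51° +17° = 68°
rotate_crank_by(-88°): θ ← 68° -88° = -20°
rotate_crank_by(-28°): θ ← -20° -28° = -48°
rotate_crank_by(+88°): θ ← -48° +88° = 40°
rotate_crank_by(+29°): θ ← 40° +29° = 69°
rotate_crank_by(+27°): θ ← 69° +27° = 96°
crank pin P = (r cos θ, r sin θ) = (-3.763025, 35.802788)
h = r sin θ − e = 35.802788 − 7 = 28.802788
x = r cos θ + √(L² − h²) = -3.763025 + √(16900.0 − 829.6006) = -3.763025 + 126.769079 = 123.006054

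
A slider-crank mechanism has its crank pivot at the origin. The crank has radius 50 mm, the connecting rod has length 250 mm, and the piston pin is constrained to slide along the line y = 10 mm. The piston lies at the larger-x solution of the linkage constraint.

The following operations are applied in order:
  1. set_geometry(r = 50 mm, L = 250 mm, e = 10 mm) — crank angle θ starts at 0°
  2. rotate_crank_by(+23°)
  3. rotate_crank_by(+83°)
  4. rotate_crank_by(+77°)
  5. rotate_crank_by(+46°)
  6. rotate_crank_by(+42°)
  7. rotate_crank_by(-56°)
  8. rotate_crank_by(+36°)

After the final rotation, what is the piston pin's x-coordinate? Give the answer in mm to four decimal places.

set_geometry: r = 50 mm, L = 250 mm, e = 10 mm; θ ← 0°
rotate_crank_by(+23°): θ ← 0° +23° = 23°
rotate_crank_by(+83°): θ ← 23° +83° = 106°
rotate_crank_by(+77°): θ ← 106° +77° = 183°
rotate_crank_by(+46°): θ ← 183° +46° = 229°
rotate_crank_by(+42°): θ ← 229° +42° = 271°
rotate_crank_by(-56°): θ ← 271° -56° = 215°
rotate_crank_by(+36°): θ ← 215° +36° = 251°
crank pin P = (r cos θ, r sin θ) = (-16.278408, -47.275929)
h = r sin θ − e = -47.275929 − 10 = -57.275929
x = r cos θ + √(L² − h²) = -16.278408 + √(62500.0 − 3280.5320) = -16.278408 + 243.350504 = 227.072097

227.0721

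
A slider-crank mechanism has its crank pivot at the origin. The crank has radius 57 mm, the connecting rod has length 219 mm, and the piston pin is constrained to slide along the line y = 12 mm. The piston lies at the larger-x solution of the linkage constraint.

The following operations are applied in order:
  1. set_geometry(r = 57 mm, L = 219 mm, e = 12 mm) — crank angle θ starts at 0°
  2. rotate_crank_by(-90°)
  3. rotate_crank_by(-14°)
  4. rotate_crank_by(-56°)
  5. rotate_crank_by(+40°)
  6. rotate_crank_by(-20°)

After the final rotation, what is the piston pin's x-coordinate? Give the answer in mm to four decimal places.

set_geometry: r = 57 mm, L = 219 mm, e = 12 mm; θ ← 0°
rotate_crank_by(-90°): θ ← 0° -90° = -90°
rotate_crank_by(-14°): θ ← -90° -14° = -104°
rotate_crank_by(-56°): θ ← -104° -56° = -160°
rotate_crank_by(+40°): θ ← -160° +40° = -120°
rotate_crank_by(-20°): θ ← -120° -20° = -140°
crank pin P = (r cos θ, r sin θ) = (-43.664533, -36.638894)
h = r sin θ − e = -36.638894 − 12 = -48.638894
x = r cos θ + √(L² − h²) = -43.664533 + √(47961.0 − 2365.7420) = -43.664533 + 213.530462 = 169.865928

169.8659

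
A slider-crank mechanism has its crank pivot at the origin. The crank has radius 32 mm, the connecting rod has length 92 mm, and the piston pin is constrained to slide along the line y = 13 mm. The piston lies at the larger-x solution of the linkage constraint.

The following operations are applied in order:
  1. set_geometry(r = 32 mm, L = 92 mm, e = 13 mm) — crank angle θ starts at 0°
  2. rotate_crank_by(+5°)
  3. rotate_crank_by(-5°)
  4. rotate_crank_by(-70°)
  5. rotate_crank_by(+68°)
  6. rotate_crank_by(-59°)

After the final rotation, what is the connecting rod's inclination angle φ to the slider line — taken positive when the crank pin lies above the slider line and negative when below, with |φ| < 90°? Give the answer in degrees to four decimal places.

-26.4566

set_geometry: r = 32 mm, L = 92 mm, e = 13 mm; θ ← 0°
rotate_crank_by(+5°): θ ← 0° +5° = 5°
rotate_crank_by(-5°): θ ← 5° -5° = 0°
rotate_crank_by(-70°): θ ← 0° -70° = -70°
rotate_crank_by(+68°): θ ← -70° +68° = -2°
rotate_crank_by(-59°): θ ← -2° -59° = -61°
crank pin P = (r cos θ, r sin θ) = (15.513908, -27.987831)
h = r sin θ − e = -27.987831 − 13 = -40.987831
sin φ = h / L = -40.987831 / 92 = -0.44551990
φ = arcsin(-0.44551990) = -26.456606°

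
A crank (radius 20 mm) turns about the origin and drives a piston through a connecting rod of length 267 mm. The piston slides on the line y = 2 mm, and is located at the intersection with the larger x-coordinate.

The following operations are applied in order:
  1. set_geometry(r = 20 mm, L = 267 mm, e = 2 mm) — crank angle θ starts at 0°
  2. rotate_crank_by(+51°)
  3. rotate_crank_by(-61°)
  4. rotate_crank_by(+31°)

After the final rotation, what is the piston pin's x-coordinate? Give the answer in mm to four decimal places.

set_geometry: r = 20 mm, L = 267 mm, e = 2 mm; θ ← 0°
rotate_crank_by(+51°): θ ← 0° +51° = 51°
rotate_crank_by(-61°): θ ← 51° -61° = -10°
rotate_crank_by(+31°): θ ← -10° +31° = 21°
crank pin P = (r cos θ, r sin θ) = (18.671609, 7.167359)
h = r sin θ − e = 7.167359 − 2 = 5.167359
x = r cos θ + √(L² − h²) = 18.671609 + √(71289.0 − 26.7016) = 18.671609 + 266.949992 = 285.621601

285.6216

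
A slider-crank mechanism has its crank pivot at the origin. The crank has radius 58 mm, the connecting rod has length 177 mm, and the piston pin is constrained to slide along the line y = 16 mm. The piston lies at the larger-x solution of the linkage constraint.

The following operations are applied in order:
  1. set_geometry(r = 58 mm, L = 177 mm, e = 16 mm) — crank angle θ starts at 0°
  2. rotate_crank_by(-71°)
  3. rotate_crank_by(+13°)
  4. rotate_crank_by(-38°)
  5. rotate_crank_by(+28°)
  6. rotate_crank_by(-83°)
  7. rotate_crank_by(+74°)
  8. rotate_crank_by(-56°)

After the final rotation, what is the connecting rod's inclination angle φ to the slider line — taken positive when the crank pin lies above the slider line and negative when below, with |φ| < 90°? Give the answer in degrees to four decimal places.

-19.2717

set_geometry: r = 58 mm, L = 177 mm, e = 16 mm; θ ← 0°
rotate_crank_by(-71°): θ ← 0° -71° = -71°
rotate_crank_by(+13°): θ ← -71° +13° = -58°
rotate_crank_by(-38°): θ ← -58° -38° = -96°
rotate_crank_by(+28°): θ ← -96° +28° = -68°
rotate_crank_by(-83°): θ ← -68° -83° = -151°
rotate_crank_by(+74°): θ ← -151° +74° = -77°
rotate_crank_by(-56°): θ ← -77° -56° = -133°
crank pin P = (r cos θ, r sin θ) = (-39.555905, -42.418515)
h = r sin θ − e = -42.418515 − 16 = -58.418515
sin φ = h / L = -58.418515 / 177 = -0.33004811
φ = arcsin(-0.33004811) = -19.271695°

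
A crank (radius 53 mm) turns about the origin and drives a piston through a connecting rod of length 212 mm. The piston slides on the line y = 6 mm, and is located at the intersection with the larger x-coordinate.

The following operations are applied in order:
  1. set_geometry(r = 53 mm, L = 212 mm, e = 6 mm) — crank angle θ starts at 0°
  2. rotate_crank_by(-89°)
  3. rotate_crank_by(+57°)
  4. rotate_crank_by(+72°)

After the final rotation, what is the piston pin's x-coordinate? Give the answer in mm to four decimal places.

set_geometry: r = 53 mm, L = 212 mm, e = 6 mm; θ ← 0°
rotate_crank_by(-89°): θ ← 0° -89° = -89°
rotate_crank_by(+57°): θ ← -89° +57° = -32°
rotate_crank_by(+72°): θ ← -32° +72° = 40°
crank pin P = (r cos θ, r sin θ) = (40.600355, 34.067743)
h = r sin θ − e = 34.067743 − 6 = 28.067743
x = r cos θ + √(L² − h²) = 40.600355 + √(44944.0 − 787.7982) = 40.600355 + 210.133771 = 250.734127

250.7341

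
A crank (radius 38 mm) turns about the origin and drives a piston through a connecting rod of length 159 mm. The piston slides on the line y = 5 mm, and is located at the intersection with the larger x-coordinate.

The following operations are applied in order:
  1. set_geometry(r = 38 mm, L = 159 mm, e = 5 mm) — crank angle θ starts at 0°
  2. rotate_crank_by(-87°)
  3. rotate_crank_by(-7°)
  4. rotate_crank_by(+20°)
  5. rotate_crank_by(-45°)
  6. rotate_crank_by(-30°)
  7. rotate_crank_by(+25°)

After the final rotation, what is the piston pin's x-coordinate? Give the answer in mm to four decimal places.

133.5037

set_geometry: r = 38 mm, L = 159 mm, e = 5 mm; θ ← 0°
rotate_crank_by(-87°): θ ← 0° -87° = -87°
rotate_crank_by(-7°): θ ← -87° -7° = -94°
rotate_crank_by(+20°): θ ← -94° +20° = -74°
rotate_crank_by(-45°): θ ← -74° -45° = -119°
rotate_crank_by(-30°): θ ← -119° -30° = -149°
rotate_crank_by(+25°): θ ← -149° +25° = -124°
crank pin P = (r cos θ, r sin θ) = (-21.249330, -31.503428)
h = r sin θ − e = -31.503428 − 5 = -36.503428
x = r cos θ + √(L² − h²) = -21.249330 + √(25281.0 − 1332.5002) = -21.249330 + 154.753028 = 133.503698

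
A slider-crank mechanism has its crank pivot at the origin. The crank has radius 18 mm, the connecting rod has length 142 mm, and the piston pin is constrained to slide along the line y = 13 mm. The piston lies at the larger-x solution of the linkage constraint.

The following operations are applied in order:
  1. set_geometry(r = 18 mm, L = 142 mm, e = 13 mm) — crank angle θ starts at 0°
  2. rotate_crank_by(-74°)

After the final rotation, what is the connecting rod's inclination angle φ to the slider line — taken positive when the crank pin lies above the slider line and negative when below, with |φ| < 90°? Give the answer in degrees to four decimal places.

set_geometry: r = 18 mm, L = 142 mm, e = 13 mm; θ ← 0°
rotate_crank_by(-74°): θ ← 0° -74° = -74°
crank pin P = (r cos θ, r sin θ) = (4.961472, -17.302711)
h = r sin θ − e = -17.302711 − 13 = -30.302711
sin φ = h / L = -30.302711 / 142 = -0.21339937
φ = arcsin(-0.21339937) = -12.321639°

-12.3216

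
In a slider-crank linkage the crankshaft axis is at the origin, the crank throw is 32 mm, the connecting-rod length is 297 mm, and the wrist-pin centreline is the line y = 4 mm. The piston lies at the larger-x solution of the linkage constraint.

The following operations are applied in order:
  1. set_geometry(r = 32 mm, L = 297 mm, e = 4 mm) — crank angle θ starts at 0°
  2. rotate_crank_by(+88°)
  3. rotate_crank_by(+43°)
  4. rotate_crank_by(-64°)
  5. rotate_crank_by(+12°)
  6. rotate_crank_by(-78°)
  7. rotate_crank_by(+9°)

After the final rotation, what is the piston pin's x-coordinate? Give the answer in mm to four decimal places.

set_geometry: r = 32 mm, L = 297 mm, e = 4 mm; θ ← 0°
rotate_crank_by(+88°): θ ← 0° +88° = 88°
rotate_crank_by(+43°): θ ← 88° +43° = 131°
rotate_crank_by(-64°): θ ← 131° -64° = 67°
rotate_crank_by(+12°): θ ← 67° +12° = 79°
rotate_crank_by(-78°): θ ← 79° -78° = 1°
rotate_crank_by(+9°): θ ← 1° +9° = 10°
crank pin P = (r cos θ, r sin θ) = (31.513848, 5.556742)
h = r sin θ − e = 5.556742 − 4 = 1.556742
x = r cos θ + √(L² − h²) = 31.513848 + √(88209.0 − 2.4234) = 31.513848 + 296.995920 = 328.509768

328.5098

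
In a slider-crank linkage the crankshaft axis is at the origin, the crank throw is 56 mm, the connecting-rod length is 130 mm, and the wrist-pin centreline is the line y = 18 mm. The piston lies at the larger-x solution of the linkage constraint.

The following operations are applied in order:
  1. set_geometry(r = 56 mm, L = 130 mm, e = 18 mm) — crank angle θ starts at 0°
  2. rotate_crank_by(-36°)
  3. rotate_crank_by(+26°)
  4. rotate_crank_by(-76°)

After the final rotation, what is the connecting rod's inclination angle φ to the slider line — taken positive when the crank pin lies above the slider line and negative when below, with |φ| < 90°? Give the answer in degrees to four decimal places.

set_geometry: r = 56 mm, L = 130 mm, e = 18 mm; θ ← 0°
rotate_crank_by(-36°): θ ← 0° -36° = -36°
rotate_crank_by(+26°): θ ← -36° +26° = -10°
rotate_crank_by(-76°): θ ← -10° -76° = -86°
crank pin P = (r cos θ, r sin θ) = (3.906363, -55.863587)
h = r sin θ − e = -55.863587 − 18 = -73.863587
sin φ = h / L = -73.863587 / 130 = -0.56818144
φ = arcsin(-0.56818144) = -34.623509°

-34.6235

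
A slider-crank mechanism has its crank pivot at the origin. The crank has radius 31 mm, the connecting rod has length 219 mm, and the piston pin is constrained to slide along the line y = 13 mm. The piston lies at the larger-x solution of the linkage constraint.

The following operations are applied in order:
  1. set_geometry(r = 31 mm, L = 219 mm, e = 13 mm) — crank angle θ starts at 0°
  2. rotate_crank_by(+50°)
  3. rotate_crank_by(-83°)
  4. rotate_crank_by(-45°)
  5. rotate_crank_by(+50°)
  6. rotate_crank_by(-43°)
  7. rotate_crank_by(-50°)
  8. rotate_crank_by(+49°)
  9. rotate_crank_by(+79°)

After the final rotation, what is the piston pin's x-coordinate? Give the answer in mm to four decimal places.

set_geometry: r = 31 mm, L = 219 mm, e = 13 mm; θ ← 0°
rotate_crank_by(+50°): θ ← 0° +50° = 50°
rotate_crank_by(-83°): θ ← 50° -83° = -33°
rotate_crank_by(-45°): θ ← -33° -45° = -78°
rotate_crank_by(+50°): θ ← -78° +50° = -28°
rotate_crank_by(-43°): θ ← -28° -43° = -71°
rotate_crank_by(-50°): θ ← -71° -50° = -121°
rotate_crank_by(+49°): θ ← -121° +49° = -72°
rotate_crank_by(+79°): θ ← -72° +79° = 7°
crank pin P = (r cos θ, r sin θ) = (30.768931, 3.777950)
h = r sin θ − e = 3.777950 − 13 = -9.222050
x = r cos θ + √(L² − h²) = 30.768931 + √(47961.0 − 85.0462) = 30.768931 + 218.805744 = 249.574675

249.5747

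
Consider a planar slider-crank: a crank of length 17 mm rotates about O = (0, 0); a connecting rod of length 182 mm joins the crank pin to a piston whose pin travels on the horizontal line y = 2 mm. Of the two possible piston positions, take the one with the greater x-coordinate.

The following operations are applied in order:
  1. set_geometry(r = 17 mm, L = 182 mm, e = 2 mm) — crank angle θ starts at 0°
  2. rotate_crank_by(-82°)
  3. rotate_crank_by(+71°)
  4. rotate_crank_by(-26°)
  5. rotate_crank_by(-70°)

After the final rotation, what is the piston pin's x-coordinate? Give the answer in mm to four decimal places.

176.1116

set_geometry: r = 17 mm, L = 182 mm, e = 2 mm; θ ← 0°
rotate_crank_by(-82°): θ ← 0° -82° = -82°
rotate_crank_by(+71°): θ ← -82° +71° = -11°
rotate_crank_by(-26°): θ ← -11° -26° = -37°
rotate_crank_by(-70°): θ ← -37° -70° = -107°
crank pin P = (r cos θ, r sin θ) = (-4.970319, -16.257181)
h = r sin θ − e = -16.257181 − 2 = -18.257181
x = r cos θ + √(L² − h²) = -4.970319 + √(33124.0 − 333.3247) = -4.970319 + 181.081958 = 176.111639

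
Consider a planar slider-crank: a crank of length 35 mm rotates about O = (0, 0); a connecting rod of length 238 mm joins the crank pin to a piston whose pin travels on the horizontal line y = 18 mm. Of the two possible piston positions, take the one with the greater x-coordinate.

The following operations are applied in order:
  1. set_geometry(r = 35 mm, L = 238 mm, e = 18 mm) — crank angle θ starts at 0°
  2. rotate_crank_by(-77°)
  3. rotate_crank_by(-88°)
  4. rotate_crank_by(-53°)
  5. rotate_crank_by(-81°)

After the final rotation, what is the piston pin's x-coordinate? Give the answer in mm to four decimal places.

254.6340

set_geometry: r = 35 mm, L = 238 mm, e = 18 mm; θ ← 0°
rotate_crank_by(-77°): θ ← 0° -77° = -77°
rotate_crank_by(-88°): θ ← -77° -88° = -165°
rotate_crank_by(-53°): θ ← -165° -53° = -218°
rotate_crank_by(-81°): θ ← -218° -81° = -299°
crank pin P = (r cos θ, r sin θ) = (16.968337, 30.611690)
h = r sin θ − e = 30.611690 − 18 = 12.611690
x = r cos θ + √(L² − h²) = 16.968337 + √(56644.0 − 159.0547) = 16.968337 + 237.665617 = 254.633953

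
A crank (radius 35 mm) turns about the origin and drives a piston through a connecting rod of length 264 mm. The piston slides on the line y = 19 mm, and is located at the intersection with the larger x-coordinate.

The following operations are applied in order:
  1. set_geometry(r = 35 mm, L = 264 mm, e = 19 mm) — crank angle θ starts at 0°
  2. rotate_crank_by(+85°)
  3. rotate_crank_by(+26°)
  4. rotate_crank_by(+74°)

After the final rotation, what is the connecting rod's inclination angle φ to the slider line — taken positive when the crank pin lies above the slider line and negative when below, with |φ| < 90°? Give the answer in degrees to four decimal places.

set_geometry: r = 35 mm, L = 264 mm, e = 19 mm; θ ← 0°
rotate_crank_by(+85°): θ ← 0° +85° = 85°
rotate_crank_by(+26°): θ ← 85° +26° = 111°
rotate_crank_by(+74°): θ ← 111° +74° = 185°
crank pin P = (r cos θ, r sin θ) = (-34.866814, -3.050451)
h = r sin θ − e = -3.050451 − 19 = -22.050451
sin φ = h / L = -22.050451 / 264 = -0.08352444
φ = arcsin(-0.08352444) = -4.791180°

-4.7912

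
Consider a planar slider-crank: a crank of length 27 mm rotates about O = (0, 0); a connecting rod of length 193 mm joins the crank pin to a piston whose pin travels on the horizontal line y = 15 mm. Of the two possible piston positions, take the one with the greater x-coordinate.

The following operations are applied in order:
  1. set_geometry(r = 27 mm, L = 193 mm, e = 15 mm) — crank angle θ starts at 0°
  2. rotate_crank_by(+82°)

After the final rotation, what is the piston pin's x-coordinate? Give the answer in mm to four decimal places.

set_geometry: r = 27 mm, L = 193 mm, e = 15 mm; θ ← 0°
rotate_crank_by(+82°): θ ← 0° +82° = 82°
crank pin P = (r cos θ, r sin θ) = (3.757674, 26.737238)
h = r sin θ − e = 26.737238 − 15 = 11.737238
x = r cos θ + √(L² − h²) = 3.757674 + √(37249.0 − 137.7628) = 3.757674 + 192.642771 = 196.400445

196.4004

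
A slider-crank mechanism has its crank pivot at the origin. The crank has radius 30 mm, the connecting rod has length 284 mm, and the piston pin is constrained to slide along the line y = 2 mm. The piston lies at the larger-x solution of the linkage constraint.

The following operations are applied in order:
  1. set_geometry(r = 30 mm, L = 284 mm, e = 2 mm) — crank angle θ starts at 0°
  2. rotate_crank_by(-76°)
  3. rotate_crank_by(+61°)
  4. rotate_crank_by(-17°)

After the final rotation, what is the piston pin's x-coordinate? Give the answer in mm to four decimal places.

308.8769

set_geometry: r = 30 mm, L = 284 mm, e = 2 mm; θ ← 0°
rotate_crank_by(-76°): θ ← 0° -76° = -76°
rotate_crank_by(+61°): θ ← -76° +61° = -15°
rotate_crank_by(-17°): θ ← -15° -17° = -32°
crank pin P = (r cos θ, r sin θ) = (25.441443, -15.897578)
h = r sin θ − e = -15.897578 − 2 = -17.897578
x = r cos θ + √(L² − h²) = 25.441443 + √(80656.0 − 320.3233) = 25.441443 + 283.435489 = 308.876932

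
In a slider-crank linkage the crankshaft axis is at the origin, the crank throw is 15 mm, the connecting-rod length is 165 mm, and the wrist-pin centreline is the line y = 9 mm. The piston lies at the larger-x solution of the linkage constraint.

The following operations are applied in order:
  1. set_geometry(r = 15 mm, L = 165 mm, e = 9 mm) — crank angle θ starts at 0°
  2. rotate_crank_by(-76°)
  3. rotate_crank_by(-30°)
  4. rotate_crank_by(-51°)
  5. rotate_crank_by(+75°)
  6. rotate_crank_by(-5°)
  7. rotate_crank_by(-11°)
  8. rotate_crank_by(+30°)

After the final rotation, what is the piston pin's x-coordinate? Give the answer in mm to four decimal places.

169.0212

set_geometry: r = 15 mm, L = 165 mm, e = 9 mm; θ ← 0°
rotate_crank_by(-76°): θ ← 0° -76° = -76°
rotate_crank_by(-30°): θ ← -76° -30° = -106°
rotate_crank_by(-51°): θ ← -106° -51° = -157°
rotate_crank_by(+75°): θ ← -157° +75° = -82°
rotate_crank_by(-5°): θ ← -82° -5° = -87°
rotate_crank_by(-11°): θ ← -87° -11° = -98°
rotate_crank_by(+30°): θ ← -98° +30° = -68°
crank pin P = (r cos θ, r sin θ) = (5.619099, -13.907758)
h = r sin θ − e = -13.907758 − 9 = -22.907758
x = r cos θ + √(L² − h²) = 5.619099 + √(27225.0 − 524.7654) = 5.619099 + 163.402064 = 169.021163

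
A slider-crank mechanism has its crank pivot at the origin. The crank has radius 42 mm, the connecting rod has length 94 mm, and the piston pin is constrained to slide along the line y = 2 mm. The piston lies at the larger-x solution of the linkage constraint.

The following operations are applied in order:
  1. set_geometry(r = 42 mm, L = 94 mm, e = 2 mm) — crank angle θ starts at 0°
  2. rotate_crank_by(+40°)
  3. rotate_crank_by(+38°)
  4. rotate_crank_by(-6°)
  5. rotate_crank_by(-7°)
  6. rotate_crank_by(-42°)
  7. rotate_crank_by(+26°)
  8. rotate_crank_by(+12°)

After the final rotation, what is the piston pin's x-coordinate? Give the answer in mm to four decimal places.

107.7093

set_geometry: r = 42 mm, L = 94 mm, e = 2 mm; θ ← 0°
rotate_crank_by(+40°): θ ← 0° +40° = 40°
rotate_crank_by(+38°): θ ← 40° +38° = 78°
rotate_crank_by(-6°): θ ← 78° -6° = 72°
rotate_crank_by(-7°): θ ← 72° -7° = 65°
rotate_crank_by(-42°): θ ← 65° -42° = 23°
rotate_crank_by(+26°): θ ← 23° +26° = 49°
rotate_crank_by(+12°): θ ← 49° +12° = 61°
crank pin P = (r cos θ, r sin θ) = (20.362004, 36.734028)
h = r sin θ − e = 36.734028 − 2 = 34.734028
x = r cos θ + √(L² − h²) = 20.362004 + √(8836.0 − 1206.4527) = 20.362004 + 87.347280 = 107.709284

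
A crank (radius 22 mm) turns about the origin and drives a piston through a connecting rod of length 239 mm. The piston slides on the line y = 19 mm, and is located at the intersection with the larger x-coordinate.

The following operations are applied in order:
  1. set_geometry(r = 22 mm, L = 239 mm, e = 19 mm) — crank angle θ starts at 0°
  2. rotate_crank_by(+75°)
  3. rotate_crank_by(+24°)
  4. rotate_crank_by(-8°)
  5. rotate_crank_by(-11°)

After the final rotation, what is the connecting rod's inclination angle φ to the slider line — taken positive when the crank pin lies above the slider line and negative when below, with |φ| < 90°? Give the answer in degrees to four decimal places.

set_geometry: r = 22 mm, L = 239 mm, e = 19 mm; θ ← 0°
rotate_crank_by(+75°): θ ← 0° +75° = 75°
rotate_crank_by(+24°): θ ← 75° +24° = 99°
rotate_crank_by(-8°): θ ← 99° -8° = 91°
rotate_crank_by(-11°): θ ← 91° -11° = 80°
crank pin P = (r cos θ, r sin θ) = (3.820260, 21.665771)
h = r sin θ − e = 21.665771 − 19 = 2.665771
sin φ = h / L = 2.665771 / 239 = 0.01115385
φ = arcsin(0.01115385) = 0.639082°

0.6391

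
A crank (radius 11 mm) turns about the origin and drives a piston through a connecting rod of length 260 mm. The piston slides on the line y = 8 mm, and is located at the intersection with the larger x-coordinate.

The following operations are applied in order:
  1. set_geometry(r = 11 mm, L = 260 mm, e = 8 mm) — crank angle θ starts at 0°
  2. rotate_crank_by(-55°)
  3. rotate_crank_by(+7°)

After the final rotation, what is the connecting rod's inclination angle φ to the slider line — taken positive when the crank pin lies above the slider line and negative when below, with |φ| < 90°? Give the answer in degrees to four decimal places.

set_geometry: r = 11 mm, L = 260 mm, e = 8 mm; θ ← 0°
rotate_crank_by(-55°): θ ← 0° -55° = -55°
rotate_crank_by(+7°): θ ← -55° +7° = -48°
crank pin P = (r cos θ, r sin θ) = (7.360437, -8.174593)
h = r sin θ − e = -8.174593 − 8 = -16.174593
sin φ = h / L = -16.174593 / 260 = -0.06220997
φ = arcsin(-0.06220997) = -3.566672°

-3.5667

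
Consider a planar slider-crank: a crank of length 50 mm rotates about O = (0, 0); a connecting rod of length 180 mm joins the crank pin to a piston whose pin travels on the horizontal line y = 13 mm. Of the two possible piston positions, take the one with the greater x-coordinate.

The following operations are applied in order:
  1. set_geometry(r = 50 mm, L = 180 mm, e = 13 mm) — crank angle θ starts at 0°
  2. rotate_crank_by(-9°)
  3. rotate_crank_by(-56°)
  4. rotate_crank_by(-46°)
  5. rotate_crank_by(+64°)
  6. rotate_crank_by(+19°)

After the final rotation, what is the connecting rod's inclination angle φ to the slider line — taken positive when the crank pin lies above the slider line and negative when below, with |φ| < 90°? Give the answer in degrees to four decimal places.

-11.6909

set_geometry: r = 50 mm, L = 180 mm, e = 13 mm; θ ← 0°
rotate_crank_by(-9°): θ ← 0° -9° = -9°
rotate_crank_by(-56°): θ ← -9° -56° = -65°
rotate_crank_by(-46°): θ ← -65° -46° = -111°
rotate_crank_by(+64°): θ ← -111° +64° = -47°
rotate_crank_by(+19°): θ ← -47° +19° = -28°
crank pin P = (r cos θ, r sin θ) = (44.147380, -23.473578)
h = r sin θ − e = -23.473578 − 13 = -36.473578
sin φ = h / L = -36.473578 / 180 = -0.20263099
φ = arcsin(-0.20263099) = -11.690854°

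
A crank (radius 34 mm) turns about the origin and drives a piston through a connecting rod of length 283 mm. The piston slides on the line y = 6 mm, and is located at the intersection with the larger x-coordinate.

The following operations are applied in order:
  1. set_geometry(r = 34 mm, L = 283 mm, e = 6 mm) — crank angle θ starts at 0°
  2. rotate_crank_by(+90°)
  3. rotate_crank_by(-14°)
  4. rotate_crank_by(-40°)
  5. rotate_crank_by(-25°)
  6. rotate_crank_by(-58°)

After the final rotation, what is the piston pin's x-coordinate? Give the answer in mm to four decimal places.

set_geometry: r = 34 mm, L = 283 mm, e = 6 mm; θ ← 0°
rotate_crank_by(+90°): θ ← 0° +90° = 90°
rotate_crank_by(-14°): θ ← 90° -14° = 76°
rotate_crank_by(-40°): θ ← 76° -40° = 36°
rotate_crank_by(-25°): θ ← 36° -25° = 11°
rotate_crank_by(-58°): θ ← 11° -58° = -47°
crank pin P = (r cos θ, r sin θ) = (23.187944, -24.866026)
h = r sin θ − e = -24.866026 − 6 = -30.866026
x = r cos θ + √(L² − h²) = 23.187944 + √(80089.0 − 952.7116) = 23.187944 + 281.311728 = 304.499672

304.4997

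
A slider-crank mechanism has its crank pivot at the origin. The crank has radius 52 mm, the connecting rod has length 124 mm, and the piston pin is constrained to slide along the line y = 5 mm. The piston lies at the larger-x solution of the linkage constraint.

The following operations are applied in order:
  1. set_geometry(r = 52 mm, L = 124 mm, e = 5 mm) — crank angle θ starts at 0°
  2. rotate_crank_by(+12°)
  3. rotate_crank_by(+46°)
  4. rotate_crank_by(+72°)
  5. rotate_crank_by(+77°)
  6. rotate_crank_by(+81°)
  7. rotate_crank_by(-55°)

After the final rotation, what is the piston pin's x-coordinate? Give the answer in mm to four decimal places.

83.6449

set_geometry: r = 52 mm, L = 124 mm, e = 5 mm; θ ← 0°
rotate_crank_by(+12°): θ ← 0° +12° = 12°
rotate_crank_by(+46°): θ ← 12° +46° = 58°
rotate_crank_by(+72°): θ ← 58° +72° = 130°
rotate_crank_by(+77°): θ ← 130° +77° = 207°
rotate_crank_by(+81°): θ ← 207° +81° = 288°
rotate_crank_by(-55°): θ ← 288° -55° = 233°
crank pin P = (r cos θ, r sin θ) = (-31.294381, -41.529047)
h = r sin θ − e = -41.529047 − 5 = -46.529047
x = r cos θ + √(L² − h²) = -31.294381 + √(15376.0 − 2164.9522) = -31.294381 + 114.939322 = 83.644941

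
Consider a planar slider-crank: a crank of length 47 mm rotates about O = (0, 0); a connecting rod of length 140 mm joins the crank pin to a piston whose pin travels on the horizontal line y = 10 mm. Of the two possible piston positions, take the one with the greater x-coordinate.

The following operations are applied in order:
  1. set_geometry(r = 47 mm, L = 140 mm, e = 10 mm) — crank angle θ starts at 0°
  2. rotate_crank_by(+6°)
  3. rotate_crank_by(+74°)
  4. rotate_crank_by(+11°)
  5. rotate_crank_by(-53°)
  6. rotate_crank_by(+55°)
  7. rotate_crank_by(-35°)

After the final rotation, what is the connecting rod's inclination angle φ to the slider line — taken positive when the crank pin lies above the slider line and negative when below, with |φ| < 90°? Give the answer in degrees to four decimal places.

set_geometry: r = 47 mm, L = 140 mm, e = 10 mm; θ ← 0°
rotate_crank_by(+6°): θ ← 0° +6° = 6°
rotate_crank_by(+74°): θ ← 6° +74° = 80°
rotate_crank_by(+11°): θ ← 80° +11° = 91°
rotate_crank_by(-53°): θ ← 91° -53° = 38°
rotate_crank_by(+55°): θ ← 38° +55° = 93°
rotate_crank_by(-35°): θ ← 93° -35° = 58°
crank pin P = (r cos θ, r sin θ) = (24.906205, 39.858261)
h = r sin θ − e = 39.858261 − 10 = 29.858261
sin φ = h / L = 29.858261 / 140 = 0.21327329
φ = arcsin(0.21327329) = 12.314245°

12.3142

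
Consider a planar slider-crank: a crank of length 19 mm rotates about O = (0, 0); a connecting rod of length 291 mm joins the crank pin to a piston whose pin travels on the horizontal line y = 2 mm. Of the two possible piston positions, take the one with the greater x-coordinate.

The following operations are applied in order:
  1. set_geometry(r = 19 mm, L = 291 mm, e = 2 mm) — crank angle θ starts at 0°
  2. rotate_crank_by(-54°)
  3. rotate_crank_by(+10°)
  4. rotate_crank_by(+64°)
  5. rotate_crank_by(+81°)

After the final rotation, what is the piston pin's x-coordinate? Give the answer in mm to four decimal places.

set_geometry: r = 19 mm, L = 291 mm, e = 2 mm; θ ← 0°
rotate_crank_by(-54°): θ ← 0° -54° = -54°
rotate_crank_by(+10°): θ ← -54° +10° = -44°
rotate_crank_by(+64°): θ ← -44° +64° = 20°
rotate_crank_by(+81°): θ ← 20° +81° = 101°
crank pin P = (r cos θ, r sin θ) = (-3.625371, 18.650916)
h = r sin θ − e = 18.650916 − 2 = 16.650916
x = r cos θ + √(L² − h²) = -3.625371 + √(84681.0 − 277.2530) = -3.625371 + 290.523230 = 286.897859

286.8979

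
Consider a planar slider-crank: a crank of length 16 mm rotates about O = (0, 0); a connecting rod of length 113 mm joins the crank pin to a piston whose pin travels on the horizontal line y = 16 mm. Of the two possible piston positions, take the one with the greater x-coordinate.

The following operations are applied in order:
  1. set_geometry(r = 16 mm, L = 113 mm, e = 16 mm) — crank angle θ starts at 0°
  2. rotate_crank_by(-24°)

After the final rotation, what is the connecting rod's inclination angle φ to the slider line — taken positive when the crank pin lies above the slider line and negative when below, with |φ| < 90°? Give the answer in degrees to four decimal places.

-11.4892

set_geometry: r = 16 mm, L = 113 mm, e = 16 mm; θ ← 0°
rotate_crank_by(-24°): θ ← 0° -24° = -24°
crank pin P = (r cos θ, r sin θ) = (14.616727, -6.507786)
h = r sin θ − e = -6.507786 − 16 = -22.507786
sin φ = h / L = -22.507786 / 113 = -0.19918395
φ = arcsin(-0.19918395) = -11.489243°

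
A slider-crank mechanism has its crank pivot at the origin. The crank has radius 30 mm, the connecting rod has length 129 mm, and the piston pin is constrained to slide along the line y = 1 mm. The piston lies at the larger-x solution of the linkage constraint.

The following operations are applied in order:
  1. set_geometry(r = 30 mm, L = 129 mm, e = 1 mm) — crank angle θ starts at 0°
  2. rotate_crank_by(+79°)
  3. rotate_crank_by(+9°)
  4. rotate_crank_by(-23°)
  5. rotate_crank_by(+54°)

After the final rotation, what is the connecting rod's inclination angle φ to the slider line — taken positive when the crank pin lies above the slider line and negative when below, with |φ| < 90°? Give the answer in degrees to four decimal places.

11.2826

set_geometry: r = 30 mm, L = 129 mm, e = 1 mm; θ ← 0°
rotate_crank_by(+79°): θ ← 0° +79° = 79°
rotate_crank_by(+9°): θ ← 79° +9° = 88°
rotate_crank_by(-23°): θ ← 88° -23° = 65°
rotate_crank_by(+54°): θ ← 65° +54° = 119°
crank pin P = (r cos θ, r sin θ) = (-14.544289, 26.238591)
h = r sin θ − e = 26.238591 − 1 = 25.238591
sin φ = h / L = 25.238591 / 129 = 0.19564799
φ = arcsin(0.19564799) = 11.282580°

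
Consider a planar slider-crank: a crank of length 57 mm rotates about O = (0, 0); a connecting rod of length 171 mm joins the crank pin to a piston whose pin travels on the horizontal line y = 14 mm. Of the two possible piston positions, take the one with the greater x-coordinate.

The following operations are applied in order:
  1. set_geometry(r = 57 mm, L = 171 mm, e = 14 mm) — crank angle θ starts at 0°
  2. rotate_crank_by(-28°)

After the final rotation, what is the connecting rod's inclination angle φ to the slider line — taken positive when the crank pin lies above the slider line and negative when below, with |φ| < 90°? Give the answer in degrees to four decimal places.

-13.7899

set_geometry: r = 57 mm, L = 171 mm, e = 14 mm; θ ← 0°
rotate_crank_by(-28°): θ ← 0° -28° = -28°
crank pin P = (r cos θ, r sin θ) = (50.328013, -26.759879)
h = r sin θ − e = -26.759879 − 14 = -40.759879
sin φ = h / L = -40.759879 / 171 = -0.23836187
φ = arcsin(-0.23836187) = -13.789877°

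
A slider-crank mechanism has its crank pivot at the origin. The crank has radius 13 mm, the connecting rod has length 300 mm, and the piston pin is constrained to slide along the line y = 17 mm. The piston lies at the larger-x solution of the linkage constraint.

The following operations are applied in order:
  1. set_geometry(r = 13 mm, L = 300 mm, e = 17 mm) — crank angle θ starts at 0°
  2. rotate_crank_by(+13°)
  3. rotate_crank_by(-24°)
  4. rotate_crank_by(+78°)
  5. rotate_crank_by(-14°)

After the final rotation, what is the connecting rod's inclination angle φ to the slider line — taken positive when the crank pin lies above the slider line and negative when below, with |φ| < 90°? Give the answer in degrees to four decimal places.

set_geometry: r = 13 mm, L = 300 mm, e = 17 mm; θ ← 0°
rotate_crank_by(+13°): θ ← 0° +13° = 13°
rotate_crank_by(-24°): θ ← 13° -24° = -11°
rotate_crank_by(+78°): θ ← -11° +78° = 67°
rotate_crank_by(-14°): θ ← 67° -14° = 53°
crank pin P = (r cos θ, r sin θ) = (7.823595, 10.382262)
h = r sin θ − e = 10.382262 − 17 = -6.617738
sin φ = h / L = -6.617738 / 300 = -0.02205913
φ = arcsin(-0.02205913) = -1.263997°

-1.2640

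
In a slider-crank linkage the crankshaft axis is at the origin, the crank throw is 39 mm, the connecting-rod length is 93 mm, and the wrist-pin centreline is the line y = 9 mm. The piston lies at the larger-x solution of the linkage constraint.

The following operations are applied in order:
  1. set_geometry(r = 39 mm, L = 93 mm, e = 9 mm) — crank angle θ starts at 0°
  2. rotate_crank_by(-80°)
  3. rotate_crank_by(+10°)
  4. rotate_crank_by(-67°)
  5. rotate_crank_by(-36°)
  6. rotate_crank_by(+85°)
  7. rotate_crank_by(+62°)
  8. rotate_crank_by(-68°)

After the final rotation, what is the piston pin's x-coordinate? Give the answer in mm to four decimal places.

set_geometry: r = 39 mm, L = 93 mm, e = 9 mm; θ ← 0°
rotate_crank_by(-80°): θ ← 0° -80° = -80°
rotate_crank_by(+10°): θ ← -80° +10° = -70°
rotate_crank_by(-67°): θ ← -70° -67° = -137°
rotate_crank_by(-36°): θ ← -137° -36° = -173°
rotate_crank_by(+85°): θ ← -173° +85° = -88°
rotate_crank_by(+62°): θ ← -88° +62° = -26°
rotate_crank_by(-68°): θ ← -26° -68° = -94°
crank pin P = (r cos θ, r sin θ) = (-2.720502, -38.904998)
h = r sin θ − e = -38.904998 − 9 = -47.904998
x = r cos θ + √(L² − h²) = -2.720502 + √(8649.0 − 2294.8888) = -2.720502 + 79.712679 = 76.992176

76.9922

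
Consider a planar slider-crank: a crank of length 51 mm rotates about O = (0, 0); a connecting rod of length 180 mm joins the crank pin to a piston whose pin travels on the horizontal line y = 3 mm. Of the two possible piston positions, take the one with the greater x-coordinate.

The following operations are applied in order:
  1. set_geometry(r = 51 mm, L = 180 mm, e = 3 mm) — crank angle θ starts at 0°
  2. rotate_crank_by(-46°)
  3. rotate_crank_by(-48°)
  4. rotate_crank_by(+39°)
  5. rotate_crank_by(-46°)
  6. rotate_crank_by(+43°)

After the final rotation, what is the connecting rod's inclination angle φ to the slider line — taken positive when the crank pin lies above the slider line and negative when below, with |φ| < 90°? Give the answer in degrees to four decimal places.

set_geometry: r = 51 mm, L = 180 mm, e = 3 mm; θ ← 0°
rotate_crank_by(-46°): θ ← 0° -46° = -46°
rotate_crank_by(-48°): θ ← -46° -48° = -94°
rotate_crank_by(+39°): θ ← -94° +39° = -55°
rotate_crank_by(-46°): θ ← -55° -46° = -101°
rotate_crank_by(+43°): θ ← -101° +43° = -58°
crank pin P = (r cos θ, r sin θ) = (27.025882, -43.250453)
h = r sin θ − e = -43.250453 − 3 = -46.250453
sin φ = h / L = -46.250453 / 180 = -0.25694696
φ = arcsin(-0.25694696) = -14.888982°

-14.8890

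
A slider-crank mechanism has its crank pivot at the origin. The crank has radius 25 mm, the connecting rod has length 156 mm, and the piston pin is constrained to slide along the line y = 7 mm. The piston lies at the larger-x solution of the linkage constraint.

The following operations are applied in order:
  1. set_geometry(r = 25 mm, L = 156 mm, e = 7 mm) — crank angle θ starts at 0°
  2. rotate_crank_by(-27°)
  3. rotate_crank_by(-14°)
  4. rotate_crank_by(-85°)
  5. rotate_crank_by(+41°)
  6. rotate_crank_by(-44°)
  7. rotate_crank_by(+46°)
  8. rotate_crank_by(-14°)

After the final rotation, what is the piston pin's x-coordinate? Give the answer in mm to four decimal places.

149.6749

set_geometry: r = 25 mm, L = 156 mm, e = 7 mm; θ ← 0°
rotate_crank_by(-27°): θ ← 0° -27° = -27°
rotate_crank_by(-14°): θ ← -27° -14° = -41°
rotate_crank_by(-85°): θ ← -41° -85° = -126°
rotate_crank_by(+41°): θ ← -126° +41° = -85°
rotate_crank_by(-44°): θ ← -85° -44° = -129°
rotate_crank_by(+46°): θ ← -129° +46° = -83°
rotate_crank_by(-14°): θ ← -83° -14° = -97°
crank pin P = (r cos θ, r sin θ) = (-3.046734, -24.813654)
h = r sin θ − e = -24.813654 − 7 = -31.813654
x = r cos θ + √(L² − h²) = -3.046734 + √(24336.0 − 1012.1086) = -3.046734 + 152.721614 = 149.674881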